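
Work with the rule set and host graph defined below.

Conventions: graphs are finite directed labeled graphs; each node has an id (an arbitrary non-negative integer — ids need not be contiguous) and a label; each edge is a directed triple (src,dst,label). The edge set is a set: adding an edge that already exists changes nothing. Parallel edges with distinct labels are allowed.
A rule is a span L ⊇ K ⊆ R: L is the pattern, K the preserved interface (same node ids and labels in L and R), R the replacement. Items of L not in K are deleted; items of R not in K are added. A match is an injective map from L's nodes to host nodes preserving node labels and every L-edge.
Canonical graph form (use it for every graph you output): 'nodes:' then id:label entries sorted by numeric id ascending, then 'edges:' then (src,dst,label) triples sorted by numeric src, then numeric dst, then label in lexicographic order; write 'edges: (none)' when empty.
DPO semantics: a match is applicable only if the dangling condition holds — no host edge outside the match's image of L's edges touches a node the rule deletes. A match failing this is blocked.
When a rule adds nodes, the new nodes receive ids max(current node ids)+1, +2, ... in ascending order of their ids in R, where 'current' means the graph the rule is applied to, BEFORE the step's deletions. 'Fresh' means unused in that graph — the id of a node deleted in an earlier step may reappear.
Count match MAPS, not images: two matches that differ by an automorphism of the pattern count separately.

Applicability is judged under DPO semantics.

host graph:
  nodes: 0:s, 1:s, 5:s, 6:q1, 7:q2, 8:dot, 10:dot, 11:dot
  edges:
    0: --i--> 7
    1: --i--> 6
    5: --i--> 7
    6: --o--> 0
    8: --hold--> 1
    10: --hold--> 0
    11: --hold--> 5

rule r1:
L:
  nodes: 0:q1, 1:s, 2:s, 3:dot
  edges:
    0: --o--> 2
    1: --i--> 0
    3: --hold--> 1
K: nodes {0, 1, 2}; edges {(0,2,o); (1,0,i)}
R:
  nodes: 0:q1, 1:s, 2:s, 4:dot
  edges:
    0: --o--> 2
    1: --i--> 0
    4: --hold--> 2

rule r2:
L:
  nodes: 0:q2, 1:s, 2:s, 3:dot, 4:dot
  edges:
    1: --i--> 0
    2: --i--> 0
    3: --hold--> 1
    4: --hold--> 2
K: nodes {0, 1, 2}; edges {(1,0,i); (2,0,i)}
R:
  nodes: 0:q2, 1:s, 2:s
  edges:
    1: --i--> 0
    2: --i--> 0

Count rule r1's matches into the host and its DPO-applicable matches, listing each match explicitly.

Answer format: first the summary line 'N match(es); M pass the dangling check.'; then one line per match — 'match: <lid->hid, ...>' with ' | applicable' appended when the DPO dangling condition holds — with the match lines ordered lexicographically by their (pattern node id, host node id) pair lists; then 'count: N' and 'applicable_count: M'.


1 match(es); 1 pass the dangling check.
match: 0->6, 1->1, 2->0, 3->8 | applicable
count: 1
applicable_count: 1


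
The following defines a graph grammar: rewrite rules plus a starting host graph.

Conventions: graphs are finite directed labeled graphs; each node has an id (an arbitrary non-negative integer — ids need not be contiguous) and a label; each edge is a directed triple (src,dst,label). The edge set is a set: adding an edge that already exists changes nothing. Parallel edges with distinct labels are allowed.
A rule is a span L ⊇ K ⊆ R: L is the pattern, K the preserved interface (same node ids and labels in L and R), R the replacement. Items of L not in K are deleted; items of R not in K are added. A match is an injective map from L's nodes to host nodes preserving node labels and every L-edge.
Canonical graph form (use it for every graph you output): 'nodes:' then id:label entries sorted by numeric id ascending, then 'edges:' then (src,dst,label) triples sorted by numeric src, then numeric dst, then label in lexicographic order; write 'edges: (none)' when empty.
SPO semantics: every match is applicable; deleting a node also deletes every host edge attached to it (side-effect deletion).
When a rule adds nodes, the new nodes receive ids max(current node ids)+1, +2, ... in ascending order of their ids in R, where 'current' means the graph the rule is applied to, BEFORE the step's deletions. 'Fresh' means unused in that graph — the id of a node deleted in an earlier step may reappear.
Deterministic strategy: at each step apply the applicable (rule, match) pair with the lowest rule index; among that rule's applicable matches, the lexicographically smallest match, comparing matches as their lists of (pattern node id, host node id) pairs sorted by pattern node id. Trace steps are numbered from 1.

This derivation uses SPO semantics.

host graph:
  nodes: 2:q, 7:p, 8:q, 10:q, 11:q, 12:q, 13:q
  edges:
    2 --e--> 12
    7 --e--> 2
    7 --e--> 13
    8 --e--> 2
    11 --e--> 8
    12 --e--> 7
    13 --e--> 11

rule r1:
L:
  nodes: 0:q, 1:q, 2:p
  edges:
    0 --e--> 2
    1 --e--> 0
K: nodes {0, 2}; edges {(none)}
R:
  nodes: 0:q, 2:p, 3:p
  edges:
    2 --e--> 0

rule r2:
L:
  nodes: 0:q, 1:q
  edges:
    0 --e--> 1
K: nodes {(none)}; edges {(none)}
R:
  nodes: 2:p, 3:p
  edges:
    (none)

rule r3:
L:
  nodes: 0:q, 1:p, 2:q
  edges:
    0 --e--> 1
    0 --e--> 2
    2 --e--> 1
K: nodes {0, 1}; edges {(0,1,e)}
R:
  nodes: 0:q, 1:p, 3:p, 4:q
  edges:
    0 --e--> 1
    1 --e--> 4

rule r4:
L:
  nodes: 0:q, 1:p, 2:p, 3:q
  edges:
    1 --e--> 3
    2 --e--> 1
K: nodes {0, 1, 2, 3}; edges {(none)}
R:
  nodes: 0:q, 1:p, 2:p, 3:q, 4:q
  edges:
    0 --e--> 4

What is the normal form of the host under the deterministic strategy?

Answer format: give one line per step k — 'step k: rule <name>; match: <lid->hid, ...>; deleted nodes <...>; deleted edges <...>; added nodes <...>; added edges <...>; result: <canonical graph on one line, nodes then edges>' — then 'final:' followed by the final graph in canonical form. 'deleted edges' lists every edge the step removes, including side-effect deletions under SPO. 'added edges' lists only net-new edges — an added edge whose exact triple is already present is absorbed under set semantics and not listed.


step 1: rule r1; match: 0->12, 1->2, 2->7; deleted nodes 2; deleted edges (2,12,e); (7,2,e); (8,2,e); (12,7,e); added nodes 14; added edges (7,12,e); result: nodes: 7:p, 8:q, 10:q, 11:q, 12:q, 13:q, 14:p edges: (7,12,e); (7,13,e); (11,8,e); (13,11,e)
step 2: rule r2; match: 0->11, 1->8; deleted nodes 8, 11; deleted edges (11,8,e); (13,11,e); added nodes 15, 16; added edges (none); result: nodes: 7:p, 10:q, 12:q, 13:q, 14:p, 15:p, 16:p edges: (7,12,e); (7,13,e)
final:
nodes: 7:p, 10:q, 12:q, 13:q, 14:p, 15:p, 16:p
edges: (7,12,e); (7,13,e)


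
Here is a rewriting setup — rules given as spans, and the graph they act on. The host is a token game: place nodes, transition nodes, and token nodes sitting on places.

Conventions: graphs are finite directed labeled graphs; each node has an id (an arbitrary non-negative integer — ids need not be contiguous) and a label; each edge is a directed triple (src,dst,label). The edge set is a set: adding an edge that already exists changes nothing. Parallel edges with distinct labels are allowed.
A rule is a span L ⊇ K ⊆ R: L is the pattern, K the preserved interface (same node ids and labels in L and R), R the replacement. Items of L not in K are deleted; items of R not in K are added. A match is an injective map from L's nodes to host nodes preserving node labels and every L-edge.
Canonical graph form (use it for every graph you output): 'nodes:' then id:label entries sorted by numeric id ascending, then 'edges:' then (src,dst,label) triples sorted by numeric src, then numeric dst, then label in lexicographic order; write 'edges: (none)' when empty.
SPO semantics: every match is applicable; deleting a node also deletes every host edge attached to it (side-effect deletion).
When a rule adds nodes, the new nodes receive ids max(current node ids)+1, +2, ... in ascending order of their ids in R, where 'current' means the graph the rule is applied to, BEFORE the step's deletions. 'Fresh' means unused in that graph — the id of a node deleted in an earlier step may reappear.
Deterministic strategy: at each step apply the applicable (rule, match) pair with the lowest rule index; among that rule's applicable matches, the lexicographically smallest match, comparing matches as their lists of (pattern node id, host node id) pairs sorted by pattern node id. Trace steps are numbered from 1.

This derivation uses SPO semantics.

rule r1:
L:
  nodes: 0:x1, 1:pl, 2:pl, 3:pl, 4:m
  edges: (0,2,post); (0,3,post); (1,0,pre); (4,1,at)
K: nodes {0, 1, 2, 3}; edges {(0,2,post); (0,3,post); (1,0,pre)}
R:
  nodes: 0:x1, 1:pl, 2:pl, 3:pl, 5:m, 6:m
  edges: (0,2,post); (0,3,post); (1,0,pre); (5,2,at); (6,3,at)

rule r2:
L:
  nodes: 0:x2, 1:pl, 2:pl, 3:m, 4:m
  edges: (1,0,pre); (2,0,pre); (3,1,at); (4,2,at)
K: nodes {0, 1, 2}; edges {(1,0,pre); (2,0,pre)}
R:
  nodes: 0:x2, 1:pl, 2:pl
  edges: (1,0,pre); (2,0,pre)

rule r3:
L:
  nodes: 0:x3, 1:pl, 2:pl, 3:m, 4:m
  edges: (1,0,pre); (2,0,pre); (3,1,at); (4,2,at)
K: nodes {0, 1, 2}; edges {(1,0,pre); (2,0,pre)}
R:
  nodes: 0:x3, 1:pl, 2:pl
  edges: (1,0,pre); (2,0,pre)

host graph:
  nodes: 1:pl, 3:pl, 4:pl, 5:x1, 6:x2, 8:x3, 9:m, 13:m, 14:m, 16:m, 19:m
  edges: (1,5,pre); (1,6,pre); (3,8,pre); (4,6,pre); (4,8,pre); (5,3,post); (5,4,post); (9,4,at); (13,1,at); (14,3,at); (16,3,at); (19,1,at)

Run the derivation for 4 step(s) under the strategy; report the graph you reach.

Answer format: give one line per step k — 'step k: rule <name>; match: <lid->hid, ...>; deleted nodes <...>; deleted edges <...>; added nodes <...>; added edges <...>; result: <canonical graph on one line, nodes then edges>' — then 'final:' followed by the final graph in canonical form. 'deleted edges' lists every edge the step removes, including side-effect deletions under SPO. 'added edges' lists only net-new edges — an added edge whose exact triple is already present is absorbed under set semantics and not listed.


step 1: rule r1; match: 0->5, 1->1, 2->3, 3->4, 4->13; deleted nodes 13; deleted edges (13,1,at); added nodes 20, 21; added edges (20,3,at); (21,4,at); result: nodes: 1:pl, 3:pl, 4:pl, 5:x1, 6:x2, 8:x3, 9:m, 14:m, 16:m, 19:m, 20:m, 21:m edges: (1,5,pre); (1,6,pre); (3,8,pre); (4,6,pre); (4,8,pre); (5,3,post); (5,4,post); (9,4,at); (14,3,at); (16,3,at); (19,1,at); (20,3,at); (21,4,at)
step 2: rule r1; match: 0->5, 1->1, 2->3, 3->4, 4->19; deleted nodes 19; deleted edges (19,1,at); added nodes 22, 23; added edges (22,3,at); (23,4,at); result: nodes: 1:pl, 3:pl, 4:pl, 5:x1, 6:x2, 8:x3, 9:m, 14:m, 16:m, 20:m, 21:m, 22:m, 23:m edges: (1,5,pre); (1,6,pre); (3,8,pre); (4,6,pre); (4,8,pre); (5,3,post); (5,4,post); (9,4,at); (14,3,at); (16,3,at); (20,3,at); (21,4,at); (22,3,at); (23,4,at)
step 3: rule r3; match: 0->8, 1->3, 2->4, 3->14, 4->9; deleted nodes 9, 14; deleted edges (9,4,at); (14,3,at); added nodes (none); added edges (none); result: nodes: 1:pl, 3:pl, 4:pl, 5:x1, 6:x2, 8:x3, 16:m, 20:m, 21:m, 22:m, 23:m edges: (1,5,pre); (1,6,pre); (3,8,pre); (4,6,pre); (4,8,pre); (5,3,post); (5,4,post); (16,3,at); (20,3,at); (21,4,at); (22,3,at); (23,4,at)
step 4: rule r3; match: 0->8, 1->3, 2->4, 3->16, 4->21; deleted nodes 16, 21; deleted edges (16,3,at); (21,4,at); added nodes (none); added edges (none); result: nodes: 1:pl, 3:pl, 4:pl, 5:x1, 6:x2, 8:x3, 20:m, 22:m, 23:m edges: (1,5,pre); (1,6,pre); (3,8,pre); (4,6,pre); (4,8,pre); (5,3,post); (5,4,post); (20,3,at); (22,3,at); (23,4,at)
final:
nodes: 1:pl, 3:pl, 4:pl, 5:x1, 6:x2, 8:x3, 20:m, 22:m, 23:m
edges: (1,5,pre); (1,6,pre); (3,8,pre); (4,6,pre); (4,8,pre); (5,3,post); (5,4,post); (20,3,at); (22,3,at); (23,4,at)


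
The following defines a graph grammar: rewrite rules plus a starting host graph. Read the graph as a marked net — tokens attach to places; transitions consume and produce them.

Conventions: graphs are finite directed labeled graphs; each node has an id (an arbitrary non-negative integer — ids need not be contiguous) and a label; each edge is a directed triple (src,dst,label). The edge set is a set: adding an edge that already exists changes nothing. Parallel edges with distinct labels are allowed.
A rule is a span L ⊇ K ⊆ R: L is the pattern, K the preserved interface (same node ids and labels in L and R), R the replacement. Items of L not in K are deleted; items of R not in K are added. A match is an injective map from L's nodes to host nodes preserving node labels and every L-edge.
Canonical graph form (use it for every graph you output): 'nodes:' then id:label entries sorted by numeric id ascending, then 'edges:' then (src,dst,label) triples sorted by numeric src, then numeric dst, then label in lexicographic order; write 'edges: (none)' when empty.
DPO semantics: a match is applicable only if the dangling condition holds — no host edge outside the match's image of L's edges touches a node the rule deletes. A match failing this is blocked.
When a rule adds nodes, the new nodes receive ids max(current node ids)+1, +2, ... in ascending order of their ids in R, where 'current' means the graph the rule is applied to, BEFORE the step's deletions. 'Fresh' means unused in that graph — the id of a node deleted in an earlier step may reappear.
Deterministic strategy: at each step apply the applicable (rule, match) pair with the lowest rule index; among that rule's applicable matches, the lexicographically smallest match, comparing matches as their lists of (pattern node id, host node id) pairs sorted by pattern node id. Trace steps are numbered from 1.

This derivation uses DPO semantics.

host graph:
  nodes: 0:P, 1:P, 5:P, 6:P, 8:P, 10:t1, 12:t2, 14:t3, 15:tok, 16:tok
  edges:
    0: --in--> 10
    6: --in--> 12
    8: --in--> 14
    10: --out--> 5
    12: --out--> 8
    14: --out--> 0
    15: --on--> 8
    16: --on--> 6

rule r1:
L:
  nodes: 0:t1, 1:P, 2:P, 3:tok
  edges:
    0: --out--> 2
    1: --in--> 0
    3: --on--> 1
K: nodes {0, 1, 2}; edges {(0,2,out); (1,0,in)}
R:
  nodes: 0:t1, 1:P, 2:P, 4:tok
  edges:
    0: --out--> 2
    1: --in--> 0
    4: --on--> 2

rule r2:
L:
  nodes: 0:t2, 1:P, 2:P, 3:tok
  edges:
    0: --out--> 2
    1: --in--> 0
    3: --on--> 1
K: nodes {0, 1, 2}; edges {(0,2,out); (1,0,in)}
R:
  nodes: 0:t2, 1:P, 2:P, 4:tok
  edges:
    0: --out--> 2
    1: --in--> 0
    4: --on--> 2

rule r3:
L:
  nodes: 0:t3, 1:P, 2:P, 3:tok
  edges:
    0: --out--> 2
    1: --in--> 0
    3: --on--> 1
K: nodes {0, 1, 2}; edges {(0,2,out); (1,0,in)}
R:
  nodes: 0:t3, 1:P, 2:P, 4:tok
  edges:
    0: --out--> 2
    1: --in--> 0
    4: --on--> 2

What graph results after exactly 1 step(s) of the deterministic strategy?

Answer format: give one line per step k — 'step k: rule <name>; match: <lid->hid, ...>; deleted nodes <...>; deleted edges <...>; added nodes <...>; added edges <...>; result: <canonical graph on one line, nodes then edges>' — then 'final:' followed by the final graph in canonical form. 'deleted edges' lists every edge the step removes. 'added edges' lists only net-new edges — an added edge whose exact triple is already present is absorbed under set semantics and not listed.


step 1: rule r2; match: 0->12, 1->6, 2->8, 3->16; deleted nodes 16; deleted edges (16,6,on); added nodes 17; added edges (17,8,on); result: nodes: 0:P, 1:P, 5:P, 6:P, 8:P, 10:t1, 12:t2, 14:t3, 15:tok, 17:tok edges: (0,10,in); (6,12,in); (8,14,in); (10,5,out); (12,8,out); (14,0,out); (15,8,on); (17,8,on)
final:
nodes: 0:P, 1:P, 5:P, 6:P, 8:P, 10:t1, 12:t2, 14:t3, 15:tok, 17:tok
edges: (0,10,in); (6,12,in); (8,14,in); (10,5,out); (12,8,out); (14,0,out); (15,8,on); (17,8,on)


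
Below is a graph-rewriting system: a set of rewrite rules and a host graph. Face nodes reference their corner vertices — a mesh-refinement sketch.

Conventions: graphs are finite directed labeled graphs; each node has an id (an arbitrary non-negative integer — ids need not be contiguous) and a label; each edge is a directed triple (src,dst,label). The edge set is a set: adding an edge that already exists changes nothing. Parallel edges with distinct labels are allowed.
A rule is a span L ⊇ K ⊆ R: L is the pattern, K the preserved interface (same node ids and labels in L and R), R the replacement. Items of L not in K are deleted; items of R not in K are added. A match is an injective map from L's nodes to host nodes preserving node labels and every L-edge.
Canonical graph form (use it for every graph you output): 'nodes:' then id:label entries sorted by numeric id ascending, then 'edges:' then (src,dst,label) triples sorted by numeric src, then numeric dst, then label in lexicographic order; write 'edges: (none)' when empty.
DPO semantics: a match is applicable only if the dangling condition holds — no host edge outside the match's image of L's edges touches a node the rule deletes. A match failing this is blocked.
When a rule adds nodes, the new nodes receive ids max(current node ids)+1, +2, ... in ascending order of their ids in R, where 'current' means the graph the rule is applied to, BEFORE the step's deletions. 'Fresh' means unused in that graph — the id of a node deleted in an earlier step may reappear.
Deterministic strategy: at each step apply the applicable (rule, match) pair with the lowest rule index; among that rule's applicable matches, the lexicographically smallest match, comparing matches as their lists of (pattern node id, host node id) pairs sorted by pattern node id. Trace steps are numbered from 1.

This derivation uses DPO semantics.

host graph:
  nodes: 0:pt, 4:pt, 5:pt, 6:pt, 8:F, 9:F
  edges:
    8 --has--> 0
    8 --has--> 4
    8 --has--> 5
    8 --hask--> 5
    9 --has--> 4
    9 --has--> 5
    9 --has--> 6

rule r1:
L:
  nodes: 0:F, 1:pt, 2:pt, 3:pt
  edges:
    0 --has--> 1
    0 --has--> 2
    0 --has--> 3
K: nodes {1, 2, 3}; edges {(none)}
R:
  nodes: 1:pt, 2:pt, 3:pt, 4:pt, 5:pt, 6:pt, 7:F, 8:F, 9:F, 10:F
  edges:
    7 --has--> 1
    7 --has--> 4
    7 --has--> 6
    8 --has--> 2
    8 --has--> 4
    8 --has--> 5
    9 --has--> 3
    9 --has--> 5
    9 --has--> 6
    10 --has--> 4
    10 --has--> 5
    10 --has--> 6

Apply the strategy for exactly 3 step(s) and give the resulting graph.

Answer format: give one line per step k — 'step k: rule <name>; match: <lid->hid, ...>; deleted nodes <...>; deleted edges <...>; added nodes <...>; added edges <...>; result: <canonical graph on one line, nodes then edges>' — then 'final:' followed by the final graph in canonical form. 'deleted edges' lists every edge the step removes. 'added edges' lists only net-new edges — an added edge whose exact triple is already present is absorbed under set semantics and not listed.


step 1: rule r1; match: 0->9, 1->4, 2->5, 3->6; deleted nodes 9; deleted edges (9,4,has); (9,5,has); (9,6,has); added nodes 10, 11, 12, 13, 14, 15, 16; added edges (13,4,has); (13,10,has); (13,12,has); (14,5,has); (14,10,has); (14,11,has); (15,6,has); (15,11,has); (15,12,has); (16,10,has); (16,11,has); (16,12,has); result: nodes: 0:pt, 4:pt, 5:pt, 6:pt, 8:F, 10:pt, 11:pt, 12:pt, 13:F, 14:F, 15:F, 16:F edges: (8,0,has); (8,4,has); (8,5,has); (8,5,hask); (13,4,has); (13,10,has); (13,12,has); (14,5,has); (14,10,has); (14,11,has); (15,6,has); (15,11,has); (15,12,has); (16,10,has); (16,11,has); (16,12,has)
step 2: rule r1; match: 0->13, 1->4, 2->10, 3->12; deleted nodes 13; deleted edges (13,4,has); (13,10,has); (13,12,has); added nodes 17, 18, 19, 20, 21, 22, 23; added edges (20,4,has); (20,17,has); (20,19,has); (21,10,has); (21,17,has); (21,18,has); (22,12,has); (22,18,has); (22,19,has); (23,17,has); (23,18,has); (23,19,has); result: nodes: 0:pt, 4:pt, 5:pt, 6:pt, 8:F, 10:pt, 11:pt, 12:pt, 14:F, 15:F, 16:F, 17:pt, 18:pt, 19:pt, 20:F, 21:F, 22:F, 23:F edges: (8,0,has); (8,4,has); (8,5,has); (8,5,hask); (14,5,has); (14,10,has); (14,11,has); (15,6,has); (15,11,has); (15,12,has); (16,10,has); (16,11,has); (16,12,has); (20,4,has); (20,17,has); (20,19,has); (21,10,has); (21,17,has); (21,18,has); (22,12,has); (22,18,has); (22,19,has); (23,17,has); (23,18,has); (23,19,has)
step 3: rule r1; match: 0->14, 1->5, 2->10, 3->11; deleted nodes 14; deleted edges (14,5,has); (14,10,has); (14,11,has); added nodes 24, 25, 26, 27, 28, 29, 30; added edges (27,5,has); (27,24,has); (27,26,has); (28,10,has); (28,24,has); (28,25,has); (29,11,has); (29,25,has); (29,26,has); (30,24,has); (30,25,has); (30,26,has); result: nodes: 0:pt, 4:pt, 5:pt, 6:pt, 8:F, 10:pt, 11:pt, 12:pt, 15:F, 16:F, 17:pt, 18:pt, 19:pt, 20:F, 21:F, 22:F, 23:F, 24:pt, 25:pt, 26:pt, 27:F, 28:F, 29:F, 30:F edges: (8,0,has); (8,4,has); (8,5,has); (8,5,hask); (15,6,has); (15,11,has); (15,12,has); (16,10,has); (16,11,has); (16,12,has); (20,4,has); (20,17,has); (20,19,has); (21,10,has); (21,17,has); (21,18,has); (22,12,has); (22,18,has); (22,19,has); (23,17,has); (23,18,has); (23,19,has); (27,5,has); (27,24,has); (27,26,has); (28,10,has); (28,24,has); (28,25,has); (29,11,has); (29,25,has); (29,26,has); (30,24,has); (30,25,has); (30,26,has)
final:
nodes: 0:pt, 4:pt, 5:pt, 6:pt, 8:F, 10:pt, 11:pt, 12:pt, 15:F, 16:F, 17:pt, 18:pt, 19:pt, 20:F, 21:F, 22:F, 23:F, 24:pt, 25:pt, 26:pt, 27:F, 28:F, 29:F, 30:F
edges: (8,0,has); (8,4,has); (8,5,has); (8,5,hask); (15,6,has); (15,11,has); (15,12,has); (16,10,has); (16,11,has); (16,12,has); (20,4,has); (20,17,has); (20,19,has); (21,10,has); (21,17,has); (21,18,has); (22,12,has); (22,18,has); (22,19,has); (23,17,has); (23,18,has); (23,19,has); (27,5,has); (27,24,has); (27,26,has); (28,10,has); (28,24,has); (28,25,has); (29,11,has); (29,25,has); (29,26,has); (30,24,has); (30,25,has); (30,26,has)


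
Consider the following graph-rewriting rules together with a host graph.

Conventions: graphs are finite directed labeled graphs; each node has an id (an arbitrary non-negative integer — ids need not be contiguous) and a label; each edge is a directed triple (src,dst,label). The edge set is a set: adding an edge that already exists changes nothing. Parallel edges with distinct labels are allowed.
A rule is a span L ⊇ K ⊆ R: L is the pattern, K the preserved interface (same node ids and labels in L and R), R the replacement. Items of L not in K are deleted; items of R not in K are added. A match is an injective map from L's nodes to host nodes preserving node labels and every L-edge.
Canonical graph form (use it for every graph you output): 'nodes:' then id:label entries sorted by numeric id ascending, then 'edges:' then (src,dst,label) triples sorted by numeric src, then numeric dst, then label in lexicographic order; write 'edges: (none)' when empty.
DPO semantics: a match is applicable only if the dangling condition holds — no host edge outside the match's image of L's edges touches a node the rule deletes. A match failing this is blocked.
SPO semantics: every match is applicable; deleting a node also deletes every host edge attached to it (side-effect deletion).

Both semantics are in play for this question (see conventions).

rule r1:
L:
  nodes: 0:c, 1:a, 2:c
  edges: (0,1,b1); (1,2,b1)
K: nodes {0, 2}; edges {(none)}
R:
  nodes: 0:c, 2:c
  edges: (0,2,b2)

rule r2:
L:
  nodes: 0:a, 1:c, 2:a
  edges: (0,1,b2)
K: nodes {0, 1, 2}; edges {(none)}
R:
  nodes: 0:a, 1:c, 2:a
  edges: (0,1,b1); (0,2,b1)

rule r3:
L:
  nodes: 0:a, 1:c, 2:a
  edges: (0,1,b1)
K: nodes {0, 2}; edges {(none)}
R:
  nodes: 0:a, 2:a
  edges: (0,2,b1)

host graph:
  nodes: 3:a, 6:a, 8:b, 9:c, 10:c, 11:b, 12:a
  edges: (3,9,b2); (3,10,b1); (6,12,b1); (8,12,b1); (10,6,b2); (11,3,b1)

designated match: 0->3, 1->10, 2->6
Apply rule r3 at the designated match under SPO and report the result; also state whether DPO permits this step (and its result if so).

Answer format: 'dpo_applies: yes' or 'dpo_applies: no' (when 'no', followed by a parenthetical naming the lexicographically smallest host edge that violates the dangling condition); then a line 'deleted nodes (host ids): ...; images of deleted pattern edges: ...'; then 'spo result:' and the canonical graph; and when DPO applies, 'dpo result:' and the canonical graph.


dpo_applies: no
(the rule deletes node 10, which keeps host edge (10,6,b2) outside the match image — the dangling condition fails, DPO blocks; SPO proceeds and side-deletes such edges)
deleted nodes (host ids): 10; images of deleted pattern edges: (3,10,b1)
spo result:
nodes: 3:a, 6:a, 8:b, 9:c, 11:b, 12:a
edges: (3,6,b1); (3,9,b2); (6,12,b1); (8,12,b1); (11,3,b1)


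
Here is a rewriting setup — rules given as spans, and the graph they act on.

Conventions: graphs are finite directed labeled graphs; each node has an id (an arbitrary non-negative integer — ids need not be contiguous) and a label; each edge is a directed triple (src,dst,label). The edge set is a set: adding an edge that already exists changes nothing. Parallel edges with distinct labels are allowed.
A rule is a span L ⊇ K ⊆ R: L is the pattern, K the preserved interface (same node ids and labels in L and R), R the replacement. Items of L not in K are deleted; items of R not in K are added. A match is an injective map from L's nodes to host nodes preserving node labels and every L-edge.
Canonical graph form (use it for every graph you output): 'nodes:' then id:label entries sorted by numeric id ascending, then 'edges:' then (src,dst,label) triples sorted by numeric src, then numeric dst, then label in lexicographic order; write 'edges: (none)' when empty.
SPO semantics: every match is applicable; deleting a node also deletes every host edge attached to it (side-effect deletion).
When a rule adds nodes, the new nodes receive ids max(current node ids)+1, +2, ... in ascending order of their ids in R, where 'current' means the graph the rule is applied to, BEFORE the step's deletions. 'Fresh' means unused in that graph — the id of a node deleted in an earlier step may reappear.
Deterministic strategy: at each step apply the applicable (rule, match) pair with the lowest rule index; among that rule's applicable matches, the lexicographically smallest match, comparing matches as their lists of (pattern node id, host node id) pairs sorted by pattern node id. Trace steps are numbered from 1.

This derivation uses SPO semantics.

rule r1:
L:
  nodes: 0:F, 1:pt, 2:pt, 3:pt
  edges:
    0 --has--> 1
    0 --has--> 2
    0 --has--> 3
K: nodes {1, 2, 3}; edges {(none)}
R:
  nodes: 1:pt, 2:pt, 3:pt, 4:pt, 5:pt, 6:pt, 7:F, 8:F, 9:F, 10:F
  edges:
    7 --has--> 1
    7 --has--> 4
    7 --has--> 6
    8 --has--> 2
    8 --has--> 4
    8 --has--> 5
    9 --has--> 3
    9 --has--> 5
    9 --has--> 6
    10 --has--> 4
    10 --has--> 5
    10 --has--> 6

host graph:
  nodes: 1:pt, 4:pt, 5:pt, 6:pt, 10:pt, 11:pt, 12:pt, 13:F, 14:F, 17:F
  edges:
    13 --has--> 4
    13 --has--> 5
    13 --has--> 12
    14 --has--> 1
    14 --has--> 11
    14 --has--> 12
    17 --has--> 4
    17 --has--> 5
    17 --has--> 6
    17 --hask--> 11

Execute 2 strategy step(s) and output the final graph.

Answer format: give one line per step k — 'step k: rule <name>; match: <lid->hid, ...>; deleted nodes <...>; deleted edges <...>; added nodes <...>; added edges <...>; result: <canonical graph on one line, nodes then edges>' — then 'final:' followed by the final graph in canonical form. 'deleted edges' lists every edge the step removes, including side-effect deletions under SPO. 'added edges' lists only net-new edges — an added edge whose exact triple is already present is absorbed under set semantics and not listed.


step 1: rule r1; match: 0->13, 1->4, 2->5, 3->12; deleted nodes 13; deleted edges (13,4,has); (13,5,has); (13,12,has); added nodes 18, 19, 20, 21, 22, 23, 24; added edges (21,4,has); (21,18,has); (21,20,has); (22,5,has); (22,18,has); (22,19,has); (23,12,has); (23,19,has); (23,20,has); (24,18,has); (24,19,has); (24,20,has); result: nodes: 1:pt, 4:pt, 5:pt, 6:pt, 10:pt, 11:pt, 12:pt, 14:F, 17:F, 18:pt, 19:pt, 20:pt, 21:F, 22:F, 23:F, 24:F edges: (14,1,has); (14,11,has); (14,12,has); (17,4,has); (17,5,has); (17,6,has); (17,11,hask); (21,4,has); (21,18,has); (21,20,has); (22,5,has); (22,18,has); (22,19,has); (23,12,has); (23,19,has); (23,20,has); (24,18,has); (24,19,has); (24,20,has)
step 2: rule r1; match: 0->14, 1->1, 2->11, 3->12; deleted nodes 14; deleted edges (14,1,has); (14,11,has); (14,12,has); added nodes 25, 26, 27, 28, 29, 30, 31; added edges (28,1,has); (28,25,has); (28,27,has); (29,11,has); (29,25,has); (29,26,has); (30,12,has); (30,26,has); (30,27,has); (31,25,has); (31,26,has); (31,27,has); result: nodes: 1:pt, 4:pt, 5:pt, 6:pt, 10:pt, 11:pt, 12:pt, 17:F, 18:pt, 19:pt, 20:pt, 21:F, 22:F, 23:F, 24:F, 25:pt, 26:pt, 27:pt, 28:F, 29:F, 30:F, 31:F edges: (17,4,has); (17,5,has); (17,6,has); (17,11,hask); (21,4,has); (21,18,has); (21,20,has); (22,5,has); (22,18,has); (22,19,has); (23,12,has); (23,19,has); (23,20,has); (24,18,has); (24,19,has); (24,20,has); (28,1,has); (28,25,has); (28,27,has); (29,11,has); (29,25,has); (29,26,has); (30,12,has); (30,26,has); (30,27,has); (31,25,has); (31,26,has); (31,27,has)
final:
nodes: 1:pt, 4:pt, 5:pt, 6:pt, 10:pt, 11:pt, 12:pt, 17:F, 18:pt, 19:pt, 20:pt, 21:F, 22:F, 23:F, 24:F, 25:pt, 26:pt, 27:pt, 28:F, 29:F, 30:F, 31:F
edges: (17,4,has); (17,5,has); (17,6,has); (17,11,hask); (21,4,has); (21,18,has); (21,20,has); (22,5,has); (22,18,has); (22,19,has); (23,12,has); (23,19,has); (23,20,has); (24,18,has); (24,19,has); (24,20,has); (28,1,has); (28,25,has); (28,27,has); (29,11,has); (29,25,has); (29,26,has); (30,12,has); (30,26,has); (30,27,has); (31,25,has); (31,26,has); (31,27,has)


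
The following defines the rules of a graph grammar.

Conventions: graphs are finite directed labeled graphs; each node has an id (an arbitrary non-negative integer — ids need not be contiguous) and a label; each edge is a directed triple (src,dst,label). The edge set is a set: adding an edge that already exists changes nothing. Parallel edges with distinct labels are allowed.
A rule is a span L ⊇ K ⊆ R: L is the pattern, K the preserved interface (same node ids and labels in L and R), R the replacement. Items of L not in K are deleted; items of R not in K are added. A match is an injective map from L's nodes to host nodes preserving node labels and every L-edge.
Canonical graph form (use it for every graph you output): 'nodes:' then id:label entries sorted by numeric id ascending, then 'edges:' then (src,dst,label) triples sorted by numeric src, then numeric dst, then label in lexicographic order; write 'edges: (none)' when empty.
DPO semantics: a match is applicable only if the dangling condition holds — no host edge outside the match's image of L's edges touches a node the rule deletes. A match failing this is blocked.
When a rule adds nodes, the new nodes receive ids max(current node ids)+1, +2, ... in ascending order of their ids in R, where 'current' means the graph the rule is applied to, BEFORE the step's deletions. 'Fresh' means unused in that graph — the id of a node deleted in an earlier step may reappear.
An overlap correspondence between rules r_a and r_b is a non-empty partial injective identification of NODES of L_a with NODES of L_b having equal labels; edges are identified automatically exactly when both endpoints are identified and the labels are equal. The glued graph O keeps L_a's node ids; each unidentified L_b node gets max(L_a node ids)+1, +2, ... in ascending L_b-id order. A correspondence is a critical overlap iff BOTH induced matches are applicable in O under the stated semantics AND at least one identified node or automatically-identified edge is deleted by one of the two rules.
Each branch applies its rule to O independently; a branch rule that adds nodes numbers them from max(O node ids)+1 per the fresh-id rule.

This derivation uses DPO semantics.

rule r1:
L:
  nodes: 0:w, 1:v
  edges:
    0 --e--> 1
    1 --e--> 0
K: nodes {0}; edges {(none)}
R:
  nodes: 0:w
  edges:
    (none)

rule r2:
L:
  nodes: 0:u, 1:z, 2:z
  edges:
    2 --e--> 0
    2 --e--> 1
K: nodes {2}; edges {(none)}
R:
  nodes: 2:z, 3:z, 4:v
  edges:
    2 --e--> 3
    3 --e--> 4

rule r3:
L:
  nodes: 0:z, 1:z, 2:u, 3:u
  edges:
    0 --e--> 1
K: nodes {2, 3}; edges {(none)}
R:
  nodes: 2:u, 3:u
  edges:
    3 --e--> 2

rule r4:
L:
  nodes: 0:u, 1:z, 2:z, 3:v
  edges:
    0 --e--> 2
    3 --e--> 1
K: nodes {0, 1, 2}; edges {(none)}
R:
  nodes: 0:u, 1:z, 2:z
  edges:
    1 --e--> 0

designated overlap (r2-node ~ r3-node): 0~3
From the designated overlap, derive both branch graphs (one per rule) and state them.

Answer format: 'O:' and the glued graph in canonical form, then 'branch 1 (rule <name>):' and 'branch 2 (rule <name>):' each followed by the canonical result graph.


O:
nodes: 0:u, 1:z, 2:z, 3:z, 4:z, 5:u
edges: (2,0,e); (2,1,e); (3,4,e)
branch 1 (rule r2):
nodes: 2:z, 3:z, 4:z, 5:u, 6:z, 7:v
edges: (2,6,e); (3,4,e); (6,7,e)
branch 2 (rule r3):
nodes: 0:u, 1:z, 2:z, 5:u
edges: (0,5,e); (2,0,e); (2,1,e)


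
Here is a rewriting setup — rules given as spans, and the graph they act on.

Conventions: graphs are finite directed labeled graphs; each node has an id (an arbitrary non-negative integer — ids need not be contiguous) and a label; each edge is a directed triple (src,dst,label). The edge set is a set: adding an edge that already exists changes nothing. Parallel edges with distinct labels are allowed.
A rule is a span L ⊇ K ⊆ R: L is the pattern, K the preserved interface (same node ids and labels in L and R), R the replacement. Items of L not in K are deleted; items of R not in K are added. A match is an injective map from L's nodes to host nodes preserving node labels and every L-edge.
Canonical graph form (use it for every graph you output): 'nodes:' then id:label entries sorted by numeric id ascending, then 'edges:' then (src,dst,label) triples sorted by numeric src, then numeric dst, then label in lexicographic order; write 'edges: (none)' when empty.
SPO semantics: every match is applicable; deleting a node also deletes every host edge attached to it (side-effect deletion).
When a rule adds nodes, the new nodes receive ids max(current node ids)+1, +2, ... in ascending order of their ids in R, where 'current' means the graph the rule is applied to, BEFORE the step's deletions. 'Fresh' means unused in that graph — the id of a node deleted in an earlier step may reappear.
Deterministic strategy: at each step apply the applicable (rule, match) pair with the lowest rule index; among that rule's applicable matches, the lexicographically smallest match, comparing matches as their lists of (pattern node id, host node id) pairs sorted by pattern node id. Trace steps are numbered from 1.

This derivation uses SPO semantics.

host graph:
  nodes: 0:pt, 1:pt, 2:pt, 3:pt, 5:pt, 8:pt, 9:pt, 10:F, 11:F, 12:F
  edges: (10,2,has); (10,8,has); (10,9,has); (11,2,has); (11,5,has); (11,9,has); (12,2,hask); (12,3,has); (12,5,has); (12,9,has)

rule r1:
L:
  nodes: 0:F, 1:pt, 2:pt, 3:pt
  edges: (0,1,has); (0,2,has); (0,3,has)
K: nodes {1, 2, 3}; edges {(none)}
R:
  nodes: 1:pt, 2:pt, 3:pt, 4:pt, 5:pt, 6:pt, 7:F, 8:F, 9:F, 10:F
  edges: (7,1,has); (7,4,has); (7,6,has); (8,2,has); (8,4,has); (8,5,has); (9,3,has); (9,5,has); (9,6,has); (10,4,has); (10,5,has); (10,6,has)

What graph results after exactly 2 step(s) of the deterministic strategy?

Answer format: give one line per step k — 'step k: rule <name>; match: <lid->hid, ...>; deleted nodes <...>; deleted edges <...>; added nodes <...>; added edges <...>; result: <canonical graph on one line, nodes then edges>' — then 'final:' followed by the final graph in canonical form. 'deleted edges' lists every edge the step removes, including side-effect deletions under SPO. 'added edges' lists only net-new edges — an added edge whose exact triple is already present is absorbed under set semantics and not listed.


step 1: rule r1; match: 0->10, 1->2, 2->8, 3->9; deleted nodes 10; deleted edges (10,2,has); (10,8,has); (10,9,has); added nodes 13, 14, 15, 16, 17, 18, 19; added edges (16,2,has); (16,13,has); (16,15,has); (17,8,has); (17,13,has); (17,14,has); (18,9,has); (18,14,has); (18,15,has); (19,13,has); (19,14,has); (19,15,has); result: nodes: 0:pt, 1:pt, 2:pt, 3:pt, 5:pt, 8:pt, 9:pt, 11:F, 12:F, 13:pt, 14:pt, 15:pt, 16:F, 17:F, 18:F, 19:F edges: (11,2,has); (11,5,has); (11,9,has); (12,2,hask); (12,3,has); (12,5,has); (12,9,has); (16,2,has); (16,13,has); (16,15,has); (17,8,has); (17,13,has); (17,14,has); (18,9,has); (18,14,has); (18,15,has); (19,13,has); (19,14,has); (19,15,has)
step 2: rule r1; match: 0->11, 1->2, 2->5, 3->9; deleted nodes 11; deleted edges (11,2,has); (11,5,has); (11,9,has); added nodes 20, 21, 22, 23, 24, 25, 26; added edges (23,2,has); (23,20,has); (23,22,has); (24,5,has); (24,20,has); (24,21,has); (25,9,has); (25,21,has); (25,22,has); (26,20,has); (26,21,has); (26,22,has); result: nodes: 0:pt, 1:pt, 2:pt, 3:pt, 5:pt, 8:pt, 9:pt, 12:F, 13:pt, 14:pt, 15:pt, 16:F, 17:F, 18:F, 19:F, 20:pt, 21:pt, 22:pt, 23:F, 24:F, 25:F, 26:F edges: (12,2,hask); (12,3,has); (12,5,has); (12,9,has); (16,2,has); (16,13,has); (16,15,has); (17,8,has); (17,13,has); (17,14,has); (18,9,has); (18,14,has); (18,15,has); (19,13,has); (19,14,has); (19,15,has); (23,2,has); (23,20,has); (23,22,has); (24,5,has); (24,20,has); (24,21,has); (25,9,has); (25,21,has); (25,22,has); (26,20,has); (26,21,has); (26,22,has)
final:
nodes: 0:pt, 1:pt, 2:pt, 3:pt, 5:pt, 8:pt, 9:pt, 12:F, 13:pt, 14:pt, 15:pt, 16:F, 17:F, 18:F, 19:F, 20:pt, 21:pt, 22:pt, 23:F, 24:F, 25:F, 26:F
edges: (12,2,hask); (12,3,has); (12,5,has); (12,9,has); (16,2,has); (16,13,has); (16,15,has); (17,8,has); (17,13,has); (17,14,has); (18,9,has); (18,14,has); (18,15,has); (19,13,has); (19,14,has); (19,15,has); (23,2,has); (23,20,has); (23,22,has); (24,5,has); (24,20,has); (24,21,has); (25,9,has); (25,21,has); (25,22,has); (26,20,has); (26,21,has); (26,22,has)


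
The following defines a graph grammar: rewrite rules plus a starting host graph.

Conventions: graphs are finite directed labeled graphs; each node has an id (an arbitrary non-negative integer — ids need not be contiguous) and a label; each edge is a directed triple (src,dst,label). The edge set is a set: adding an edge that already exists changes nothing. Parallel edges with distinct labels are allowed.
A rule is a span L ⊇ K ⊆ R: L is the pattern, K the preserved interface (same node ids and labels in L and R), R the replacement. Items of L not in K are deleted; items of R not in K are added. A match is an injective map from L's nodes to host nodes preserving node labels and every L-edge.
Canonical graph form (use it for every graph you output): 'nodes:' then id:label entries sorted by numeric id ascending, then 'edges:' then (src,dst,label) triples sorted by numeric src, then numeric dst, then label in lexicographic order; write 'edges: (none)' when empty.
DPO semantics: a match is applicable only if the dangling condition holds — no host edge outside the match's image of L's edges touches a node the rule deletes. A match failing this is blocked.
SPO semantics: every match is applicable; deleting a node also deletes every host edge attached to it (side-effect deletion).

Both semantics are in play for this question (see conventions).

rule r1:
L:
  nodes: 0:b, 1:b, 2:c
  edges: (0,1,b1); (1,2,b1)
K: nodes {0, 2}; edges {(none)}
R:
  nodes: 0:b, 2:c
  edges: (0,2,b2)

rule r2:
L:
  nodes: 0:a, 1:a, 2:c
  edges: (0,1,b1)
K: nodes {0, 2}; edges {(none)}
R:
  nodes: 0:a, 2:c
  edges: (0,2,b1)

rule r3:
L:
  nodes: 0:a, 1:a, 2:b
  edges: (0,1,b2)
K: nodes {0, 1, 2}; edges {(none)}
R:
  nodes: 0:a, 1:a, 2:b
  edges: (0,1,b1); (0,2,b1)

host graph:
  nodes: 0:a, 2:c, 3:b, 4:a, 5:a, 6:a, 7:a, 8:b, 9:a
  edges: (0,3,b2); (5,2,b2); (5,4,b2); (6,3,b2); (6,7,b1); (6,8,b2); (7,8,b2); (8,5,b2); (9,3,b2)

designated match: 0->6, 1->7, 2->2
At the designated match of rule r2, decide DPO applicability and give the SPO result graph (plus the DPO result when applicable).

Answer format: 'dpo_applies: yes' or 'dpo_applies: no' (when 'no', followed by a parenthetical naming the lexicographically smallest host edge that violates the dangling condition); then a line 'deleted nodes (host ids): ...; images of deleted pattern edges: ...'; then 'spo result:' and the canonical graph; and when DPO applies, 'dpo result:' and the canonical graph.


dpo_applies: no
(the rule deletes node 7, which keeps host edge (7,8,b2) outside the match image — the dangling condition fails, DPO blocks; SPO proceeds and side-deletes such edges)
deleted nodes (host ids): 7; images of deleted pattern edges: (6,7,b1)
spo result:
nodes: 0:a, 2:c, 3:b, 4:a, 5:a, 6:a, 8:b, 9:a
edges: (0,3,b2); (5,2,b2); (5,4,b2); (6,2,b1); (6,3,b2); (6,8,b2); (8,5,b2); (9,3,b2)


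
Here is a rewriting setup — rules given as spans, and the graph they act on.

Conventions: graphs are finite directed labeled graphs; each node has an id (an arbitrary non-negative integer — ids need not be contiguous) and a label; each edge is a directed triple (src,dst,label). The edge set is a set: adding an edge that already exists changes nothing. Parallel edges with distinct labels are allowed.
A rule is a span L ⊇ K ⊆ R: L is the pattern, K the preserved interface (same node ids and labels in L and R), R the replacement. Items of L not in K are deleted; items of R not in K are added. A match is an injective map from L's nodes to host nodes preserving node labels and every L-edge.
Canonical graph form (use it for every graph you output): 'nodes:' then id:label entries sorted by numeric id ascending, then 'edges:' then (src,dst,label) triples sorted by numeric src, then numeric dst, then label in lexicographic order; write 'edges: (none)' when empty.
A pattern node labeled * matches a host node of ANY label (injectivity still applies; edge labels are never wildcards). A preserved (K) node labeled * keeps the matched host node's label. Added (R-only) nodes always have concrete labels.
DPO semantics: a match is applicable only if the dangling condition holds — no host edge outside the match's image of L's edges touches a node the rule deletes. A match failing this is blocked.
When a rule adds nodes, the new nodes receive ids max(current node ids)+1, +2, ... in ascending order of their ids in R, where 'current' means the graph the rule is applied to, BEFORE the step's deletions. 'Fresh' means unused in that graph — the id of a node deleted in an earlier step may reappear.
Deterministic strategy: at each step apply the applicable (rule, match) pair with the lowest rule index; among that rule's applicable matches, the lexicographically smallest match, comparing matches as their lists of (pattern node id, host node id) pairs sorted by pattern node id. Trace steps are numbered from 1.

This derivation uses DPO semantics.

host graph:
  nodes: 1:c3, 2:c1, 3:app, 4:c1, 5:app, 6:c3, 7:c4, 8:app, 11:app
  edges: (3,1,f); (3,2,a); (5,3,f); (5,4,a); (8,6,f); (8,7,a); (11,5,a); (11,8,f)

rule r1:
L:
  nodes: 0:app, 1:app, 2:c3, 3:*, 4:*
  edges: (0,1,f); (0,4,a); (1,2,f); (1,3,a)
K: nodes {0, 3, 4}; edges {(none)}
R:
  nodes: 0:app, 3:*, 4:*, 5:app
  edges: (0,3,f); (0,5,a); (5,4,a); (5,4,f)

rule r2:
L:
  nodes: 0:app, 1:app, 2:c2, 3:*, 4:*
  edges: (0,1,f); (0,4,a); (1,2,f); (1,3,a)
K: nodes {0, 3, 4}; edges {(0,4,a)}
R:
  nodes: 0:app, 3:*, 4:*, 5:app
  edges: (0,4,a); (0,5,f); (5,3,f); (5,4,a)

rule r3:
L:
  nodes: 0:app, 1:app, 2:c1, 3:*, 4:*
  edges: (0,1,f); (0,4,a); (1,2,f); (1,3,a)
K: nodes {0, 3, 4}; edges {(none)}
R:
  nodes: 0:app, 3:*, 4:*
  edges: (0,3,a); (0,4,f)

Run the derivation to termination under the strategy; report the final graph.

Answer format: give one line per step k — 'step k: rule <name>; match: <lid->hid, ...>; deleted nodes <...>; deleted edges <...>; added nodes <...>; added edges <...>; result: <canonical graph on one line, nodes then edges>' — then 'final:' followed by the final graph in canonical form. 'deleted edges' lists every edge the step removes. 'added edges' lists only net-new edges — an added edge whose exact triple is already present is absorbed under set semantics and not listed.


step 1: rule r1; match: 0->5, 1->3, 2->1, 3->2, 4->4; deleted nodes 1, 3; deleted edges (3,1,f); (3,2,a); (5,3,f); (5,4,a); added nodes 12; added edges (5,2,f); (5,12,a); (12,4,a); (12,4,f); result: nodes: 2:c1, 4:c1, 5:app, 6:c3, 7:c4, 8:app, 11:app, 12:app edges: (5,2,f); (5,12,a); (8,6,f); (8,7,a); (11,5,a); (11,8,f); (12,4,a); (12,4,f)
step 2: rule r1; match: 0->11, 1->8, 2->6, 3->7, 4->5; deleted nodes 6, 8; deleted edges (8,6,f); (8,7,a); (11,5,a); (11,8,f); added nodes 13; added edges (11,7,f); (11,13,a); (13,5,a); (13,5,f); result: nodes: 2:c1, 4:c1, 5:app, 7:c4, 11:app, 12:app, 13:app edges: (5,2,f); (5,12,a); (11,7,f); (11,13,a); (12,4,a); (12,4,f); (13,5,a); (13,5,f)
final:
nodes: 2:c1, 4:c1, 5:app, 7:c4, 11:app, 12:app, 13:app
edges: (5,2,f); (5,12,a); (11,7,f); (11,13,a); (12,4,a); (12,4,f); (13,5,a); (13,5,f)
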